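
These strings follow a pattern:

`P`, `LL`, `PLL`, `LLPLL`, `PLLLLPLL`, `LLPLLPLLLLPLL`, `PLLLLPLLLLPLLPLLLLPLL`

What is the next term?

LLPLLPLLLLPLLPLLLLPLLLLPLLPLLLLPLL

This is a Fibonacci-style word recurrence s(k) = s(k−2)·s(k−1): e.g. P·LL = PLL.
The next term joins LLPLLPLLLLPLL and PLLLLPLLLLPLLPLLLLPLL.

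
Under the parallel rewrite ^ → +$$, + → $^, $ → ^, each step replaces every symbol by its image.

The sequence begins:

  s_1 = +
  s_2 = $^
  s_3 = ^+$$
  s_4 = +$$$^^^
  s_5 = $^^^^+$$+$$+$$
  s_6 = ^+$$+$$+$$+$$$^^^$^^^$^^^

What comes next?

+$$$^^^$^^^$^^^$^^^^+$$+$$+$$^+$$+$$+$$^+$$+$$+$$

Replace each of the 25 characters of ^+$$+$$+$$+$$$^^^$^^^$^^^ in place — +$$ $^ ^ ^ $^ ^ ^ $^ ^ ^ $^ ^ ^ ^ +$$ +$$ +$$ ^ +$$ +$$ +$$ ^ +$$ +$$ +$$ — and concatenate.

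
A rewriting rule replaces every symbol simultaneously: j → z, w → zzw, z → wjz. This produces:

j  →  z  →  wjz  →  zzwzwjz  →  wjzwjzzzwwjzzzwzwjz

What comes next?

Replace each of the 19 characters of wjzwjzzzwwjzzzwzwjz in place — zzw z wjz zzw z wjz wjz wjz zzw zzw z wjz wjz wjz zzw wjz zzw z wjz — and concatenate.

zzwzwjzzzwzwjzwjzwjzzzwzzwzwjzwjzwjzzzwwjzzzwzwjz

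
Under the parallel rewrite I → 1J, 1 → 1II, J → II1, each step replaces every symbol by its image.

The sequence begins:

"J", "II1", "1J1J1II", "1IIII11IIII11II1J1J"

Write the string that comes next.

1II1J1J1J1J1II1II1J1J1J1J1II1II1J1J1IIII11IIII1

Applying the rule to each of the 19 symbols of 1IIII11IIII11II1J1J gives the pieces 1II 1J 1J 1J 1J 1II 1II 1J 1J 1J 1J 1II 1II 1J 1J 1II II1 1II II1, which concatenate to the answer.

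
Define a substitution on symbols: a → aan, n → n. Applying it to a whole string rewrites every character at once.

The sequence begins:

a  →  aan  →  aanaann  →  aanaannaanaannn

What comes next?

aanaannaanaannnaanaannaanaannnn

φ(aanaannaanaannn) expands symbol-by-symbol to aan aan n aan aan n n aan aan n aan aan n n n; joining the 15 pieces gives the next term.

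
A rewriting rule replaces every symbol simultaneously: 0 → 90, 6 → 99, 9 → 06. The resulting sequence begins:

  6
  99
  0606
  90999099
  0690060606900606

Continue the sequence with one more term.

90990690909990999099069090999099

Replace each of the 16 characters of 0690060606900606 in place — 90 99 06 90 90 99 90 99 90 99 06 90 90 99 90 99 — and concatenate.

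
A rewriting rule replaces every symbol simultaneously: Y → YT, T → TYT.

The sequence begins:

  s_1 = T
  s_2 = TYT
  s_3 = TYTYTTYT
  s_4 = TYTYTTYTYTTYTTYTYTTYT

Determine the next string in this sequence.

TYTYTTYTYTTYTTYTYTTYTYTTYTTYTYTTYTTYTYTTYTYTTYTTYTYTTYT

Applying the rule to each of the 21 symbols of TYTYTTYTYTTYTTYTYTTYT gives the pieces TYT YT TYT YT TYT TYT YT TYT YT TYT TYT YT TYT TYT YT TYT YT TYT TYT YT TYT, which concatenate to the answer.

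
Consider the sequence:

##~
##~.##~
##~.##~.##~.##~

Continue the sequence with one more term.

s(k+1) = s(k)·.·s(k) — each term doubles the last with '.' between the halves.
Doubling ##~.##~.##~.##~ with '.' between the halves:

##~.##~.##~.##~.##~.##~.##~.##~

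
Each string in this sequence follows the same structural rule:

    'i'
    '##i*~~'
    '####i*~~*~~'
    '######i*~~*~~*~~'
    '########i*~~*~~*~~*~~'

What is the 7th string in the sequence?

############i*~~*~~*~~*~~*~~*~~

Every step adds ## to the front and *~~ to the end of the previous string.
From ########i*~~*~~*~~*~~, 2 further steps: ########i*~~*~~*~~*~~ → ##########i*~~*~~*~~*~~*~~ → (answer).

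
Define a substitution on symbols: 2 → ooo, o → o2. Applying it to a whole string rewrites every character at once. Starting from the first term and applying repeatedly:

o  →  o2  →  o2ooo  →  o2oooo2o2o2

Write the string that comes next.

o2oooo2o2o2o2oooo2oooo2ooo

Apply φ to o2oooo2o2o2 symbol by symbol: o→o2, 2→ooo, o→o2, o→o2, o→o2, o→o2, 2→ooo, o→o2, 2→ooo, o→o2, 2→ooo; joined: o2 ooo o2 o2 o2 o2 ooo o2 ooo o2 ooo.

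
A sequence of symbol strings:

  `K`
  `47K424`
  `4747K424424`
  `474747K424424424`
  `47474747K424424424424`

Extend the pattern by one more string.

4747474747K424424424424424

Each term wraps the previous one in 47 on the left and 424 on the right.
So the next term is 47·47474747K424424424424·424.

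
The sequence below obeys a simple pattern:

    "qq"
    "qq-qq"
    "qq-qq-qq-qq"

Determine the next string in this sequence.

Each string is two copies of the previous one joined by '-'.
Doubling qq-qq-qq-qq with '-' between the halves:

qq-qq-qq-qq-qq-qq-qq-qq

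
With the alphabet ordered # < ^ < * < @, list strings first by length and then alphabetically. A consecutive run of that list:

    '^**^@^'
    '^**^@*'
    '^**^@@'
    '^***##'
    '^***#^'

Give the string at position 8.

Stepping forward 3 times from ^***#^: ^***#^ → ^***#* → ^***#@, then the target.

^***^#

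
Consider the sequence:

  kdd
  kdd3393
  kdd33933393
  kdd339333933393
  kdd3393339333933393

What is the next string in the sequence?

Each term is the previous one with 3393 appended.
One more step from kdd3393339333933393 gives the answer.

kdd33933393339333933393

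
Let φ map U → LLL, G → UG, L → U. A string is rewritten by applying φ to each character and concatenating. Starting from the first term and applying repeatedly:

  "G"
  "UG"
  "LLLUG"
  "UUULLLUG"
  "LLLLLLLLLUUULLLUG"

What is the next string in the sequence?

Applying the rule to each of the 17 symbols of LLLLLLLLLUUULLLUG gives the pieces U U U U U U U U U LLL LLL LLL U U U LLL UG, which concatenate to the answer.

UUUUUUUUULLLLLLLLLUUULLLUG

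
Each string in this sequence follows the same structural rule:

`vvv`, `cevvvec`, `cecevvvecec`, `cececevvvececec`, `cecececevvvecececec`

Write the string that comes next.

cececececevvvececececec

Every step adds ce to the front and ec to the end of the previous string.
So the next term is ce·cecececevvvecececec·ec.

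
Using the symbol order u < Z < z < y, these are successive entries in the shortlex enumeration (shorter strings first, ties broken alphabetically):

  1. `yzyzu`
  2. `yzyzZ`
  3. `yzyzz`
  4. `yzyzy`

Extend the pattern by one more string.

The successor of yzyzy increments the rightmost position that isn't already y and resets every position after it to u.

yzyyu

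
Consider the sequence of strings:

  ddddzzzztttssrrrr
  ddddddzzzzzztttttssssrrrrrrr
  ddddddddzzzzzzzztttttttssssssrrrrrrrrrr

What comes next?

The n-th term is 2n+2 d's then 2n+2 z's then 2n+1 t's then 2n s's then 3n+1 r's (n = 1, 2, …).
At n = 4 the blocks have lengths 10, 10, 9, 8, 13.

ddddddddddzzzzzzzzzztttttttttssssssssrrrrrrrrrrrrr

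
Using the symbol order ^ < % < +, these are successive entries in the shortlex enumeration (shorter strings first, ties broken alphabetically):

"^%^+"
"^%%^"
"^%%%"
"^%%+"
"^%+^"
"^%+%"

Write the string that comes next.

^%++

Find the rightmost character of ^%+% below +, bump it to the next letter, and reset everything to its right to ^.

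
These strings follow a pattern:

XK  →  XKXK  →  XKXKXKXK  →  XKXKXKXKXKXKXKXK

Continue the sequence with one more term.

s(k+1) = s(k)·s(k) — each term doubles the last.
So the next term is two copies of XKXKXKXKXKXKXKXK.

XKXKXKXKXKXKXKXKXKXKXKXKXKXKXKXK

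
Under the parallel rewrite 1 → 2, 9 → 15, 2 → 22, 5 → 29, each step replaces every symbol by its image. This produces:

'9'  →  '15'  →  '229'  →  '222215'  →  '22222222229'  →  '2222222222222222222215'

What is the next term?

Applying the rule to each of the 22 symbols of 2222222222222222222215 gives the pieces 22 22 22 22 22 22 22 22 22 22 22 22 22 22 22 22 22 22 22 22 2 29, which concatenate to the answer.

2222222222222222222222222222222222222222229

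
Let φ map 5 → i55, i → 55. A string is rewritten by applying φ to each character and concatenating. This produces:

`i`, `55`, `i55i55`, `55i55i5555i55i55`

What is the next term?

i55i5555i55i5555i55i55i55i5555i55i5555i55i55

φ(55i55i5555i55i55) expands symbol-by-symbol to i55 i55 55 i55 i55 55 i55 i55 i55 i55 55 i55 i55 55 i55 i55; joining the 16 pieces gives the next term.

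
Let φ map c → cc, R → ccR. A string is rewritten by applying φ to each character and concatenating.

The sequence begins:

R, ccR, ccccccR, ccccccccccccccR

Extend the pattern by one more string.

ccccccccccccccccccccccccccccccR

Replace each of the 15 characters of ccccccccccccccR in place — cc cc cc cc cc cc cc cc cc cc cc cc cc cc ccR — and concatenate.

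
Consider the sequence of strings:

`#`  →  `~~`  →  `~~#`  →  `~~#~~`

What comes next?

~~#~~~~#

This is a Fibonacci-style word recurrence s(k) = s(k−1)·s(k−2): e.g. ~~·# = ~~#.
Continuing: ~~#~~ · ~~# gives term 5.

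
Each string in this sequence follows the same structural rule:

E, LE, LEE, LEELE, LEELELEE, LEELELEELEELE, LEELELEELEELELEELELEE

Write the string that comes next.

This is a Fibonacci-style word recurrence s(k) = s(k−1)·s(k−2): e.g. LE·E = LEE.
The next term joins LEELELEELEELELEELELEE and LEELELEELEELE.

LEELELEELEELELEELELEELEELELEELEELE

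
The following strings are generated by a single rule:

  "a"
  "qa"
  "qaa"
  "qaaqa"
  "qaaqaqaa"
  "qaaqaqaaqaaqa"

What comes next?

From term 3 onward, concatenate the last term with the second-to-last: qa·a = qaa, qaa·qa = qaaqa, …
Continuing: qaaqaqaaqaaqa · qaaqaqaa gives term 7.

qaaqaqaaqaaqaqaaqaqaa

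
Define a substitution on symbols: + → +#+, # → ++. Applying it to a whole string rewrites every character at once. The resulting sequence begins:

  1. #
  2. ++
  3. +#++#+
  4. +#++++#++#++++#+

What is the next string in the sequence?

Replace each of the 16 characters of +#++++#++#++++#+ in place — +#+ ++ +#+ +#+ +#+ +#+ ++ +#+ +#+ ++ +#+ +#+ +#+ +#+ ++ +#+ — and concatenate.

+#++++#++#++#++#++++#++#++++#++#++#++#++++#+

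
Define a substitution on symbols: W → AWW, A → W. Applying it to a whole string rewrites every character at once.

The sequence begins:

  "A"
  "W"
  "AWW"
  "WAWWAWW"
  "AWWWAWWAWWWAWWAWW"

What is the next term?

Rewriting the 17 symbols of AWWWAWWAWWWAWWAWW one by one yields W AWW AWW AWW W AWW AWW W AWW AWW AWW W AWW AWW W AWW AWW; concatenated:

WAWWAWWAWWWAWWAWWWAWWAWWAWWWAWWAWWWAWWAWW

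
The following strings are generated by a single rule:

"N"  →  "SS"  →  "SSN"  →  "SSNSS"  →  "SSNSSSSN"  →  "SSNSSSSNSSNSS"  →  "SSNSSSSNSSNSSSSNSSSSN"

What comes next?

SSNSSSSNSSNSSSSNSSSSNSSNSSSSNSSNSS

Each term (from the third on) is the previous term followed by the one before it: term 3 = SS·N = SSN.
The next term joins SSNSSSSNSSNSSSSNSSSSN and SSNSSSSNSSNSS.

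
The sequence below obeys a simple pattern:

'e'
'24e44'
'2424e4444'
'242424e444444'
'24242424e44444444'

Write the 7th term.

242424242424e444444444444

Every step adds 24 to the front and 44 to the end of the previous string.
From 24242424e44444444, 2 further steps: 24242424e44444444 → 2424242424e4444444444 → (answer).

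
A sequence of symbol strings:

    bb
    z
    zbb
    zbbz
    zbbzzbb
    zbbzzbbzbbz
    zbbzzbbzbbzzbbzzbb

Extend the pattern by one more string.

Each term (from the third on) is the previous term followed by the one before it: term 3 = z·bb = zbb.
Continuing: zbbzzbbzbbzzbbzzbb · zbbzzbbzbbz gives term 8.

zbbzzbbzbbzzbbzzbbzbbzzbbzbbz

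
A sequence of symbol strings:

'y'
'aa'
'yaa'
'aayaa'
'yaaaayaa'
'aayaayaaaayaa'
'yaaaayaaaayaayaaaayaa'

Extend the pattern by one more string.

This is a Fibonacci-style word recurrence s(k) = s(k−2)·s(k−1): e.g. y·aa = yaa.
So term 8 is aayaayaaaayaa·yaaaayaaaayaayaaaayaa.

aayaayaaaayaayaaaayaaaayaayaaaayaa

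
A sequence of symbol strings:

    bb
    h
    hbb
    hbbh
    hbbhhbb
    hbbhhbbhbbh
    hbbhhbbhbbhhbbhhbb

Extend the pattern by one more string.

hbbhhbbhbbhhbbhhbbhbbhhbbhbbh

This is a Fibonacci-style word recurrence s(k) = s(k−1)·s(k−2): e.g. h·bb = hbb.
The next term joins hbbhhbbhbbhhbbhhbb and hbbhhbbhbbh.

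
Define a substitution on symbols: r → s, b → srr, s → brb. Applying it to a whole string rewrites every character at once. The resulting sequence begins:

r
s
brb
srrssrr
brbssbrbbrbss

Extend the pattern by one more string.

Rewriting the 13 symbols of brbssbrbbrbss one by one yields srr s srr brb brb srr s srr srr s srr brb brb; concatenated:

srrssrrbrbbrbsrrssrrsrrssrrbrbbrb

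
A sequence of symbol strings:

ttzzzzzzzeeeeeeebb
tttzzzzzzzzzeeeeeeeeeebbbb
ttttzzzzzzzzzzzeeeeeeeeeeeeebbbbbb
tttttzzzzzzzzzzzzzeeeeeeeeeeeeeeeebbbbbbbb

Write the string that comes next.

Term n consists of n t's, followed by 2n+3 z's, followed by 3n+1 e's, followed by 2n-2 b's, where the shown terms are n = 2, 3, 4, 5.
At n = 6 the blocks have lengths 6, 15, 19, 10.

ttttttzzzzzzzzzzzzzzzeeeeeeeeeeeeeeeeeeebbbbbbbbbb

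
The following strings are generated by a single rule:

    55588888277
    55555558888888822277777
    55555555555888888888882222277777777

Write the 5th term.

55555555555555555558888888888888888822222222277777777777777

Each string has the form 5^{4n-1} 8^{3n+2} 2^{2n-1} 7^{3n-1} (n = 1, 2, …).
Setting n = 5 gives 19, 17, 9, 14 characters in each block.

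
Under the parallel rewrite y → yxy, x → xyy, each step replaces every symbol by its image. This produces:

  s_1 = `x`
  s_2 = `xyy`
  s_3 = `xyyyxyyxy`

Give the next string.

Rewriting each symbol of xyyyxyyxy: x→xyy, y→yxy, y→yxy, y→yxy, x→xyy, y→yxy, y→yxy, x→xyy, y→yxy, which concatenates to xyy yxy yxy yxy xyy yxy yxy xyy yxy.

xyyyxyyxyyxyxyyyxyyxyxyyyxy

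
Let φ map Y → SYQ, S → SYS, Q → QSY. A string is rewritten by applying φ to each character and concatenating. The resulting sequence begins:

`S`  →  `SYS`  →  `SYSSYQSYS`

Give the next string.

Expanding SYSSYQSYS: S→SYS, Y→SYQ, S→SYS, S→SYS, Y→SYQ, Q→QSY, S→SYS, Y→SYQ, S→SYS. Concatenated: SYS SYQ SYS SYS SYQ QSY SYS SYQ SYS.

SYSSYQSYSSYSSYQQSYSYSSYQSYS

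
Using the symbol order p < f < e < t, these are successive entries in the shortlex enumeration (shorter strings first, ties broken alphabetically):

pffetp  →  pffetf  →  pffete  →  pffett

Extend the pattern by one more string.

pfftpp

The successor of pffett increments the rightmost position that isn't already t and resets every position after it to p.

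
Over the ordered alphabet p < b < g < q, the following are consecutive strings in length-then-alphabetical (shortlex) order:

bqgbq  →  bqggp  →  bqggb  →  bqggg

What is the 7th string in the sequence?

bqgqb

Stepping forward 3 times from bqggg: bqggg → bqggq → bqgqp, then the target.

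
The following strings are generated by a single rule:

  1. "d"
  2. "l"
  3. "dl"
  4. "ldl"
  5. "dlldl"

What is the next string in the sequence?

From term 3 onward, concatenate the second-to-last term with the last: d·l = dl, l·dl = ldl, …
The next term joins ldl and dlldl.

ldldlldl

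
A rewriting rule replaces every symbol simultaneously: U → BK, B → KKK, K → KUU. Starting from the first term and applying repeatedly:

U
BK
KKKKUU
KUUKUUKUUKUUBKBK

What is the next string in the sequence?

Rewriting the 16 symbols of KUUKUUKUUKUUBKBK one by one yields KUU BK BK KUU BK BK KUU BK BK KUU BK BK KKK KUU KKK KUU; concatenated:

KUUBKBKKUUBKBKKUUBKBKKUUBKBKKKKKUUKKKKUU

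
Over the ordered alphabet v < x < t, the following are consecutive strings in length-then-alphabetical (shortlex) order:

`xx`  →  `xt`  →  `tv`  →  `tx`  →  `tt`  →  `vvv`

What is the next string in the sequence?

vvx

The successor of vvv increments the rightmost position that isn't already t and resets every position after it to v.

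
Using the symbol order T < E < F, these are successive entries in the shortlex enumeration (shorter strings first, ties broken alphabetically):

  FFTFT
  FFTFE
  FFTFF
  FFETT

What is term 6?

Continuing the enumeration 2 steps past FFETT: FFETT → FFETE → (answer).

FFETF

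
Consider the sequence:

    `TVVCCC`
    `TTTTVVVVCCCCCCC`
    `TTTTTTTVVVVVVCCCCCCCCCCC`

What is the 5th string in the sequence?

The n-th term is 3n-2 T's then 2n V's then 4n-1 C's (n = 1, 2, …).
At n = 5 the blocks have lengths 13, 10, 19.

TTTTTTTTTTTTTVVVVVVVVVVCCCCCCCCCCCCCCCCCCC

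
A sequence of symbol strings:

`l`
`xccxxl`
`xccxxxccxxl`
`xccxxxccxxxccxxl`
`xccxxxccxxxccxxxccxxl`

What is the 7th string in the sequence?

Every step adds xccxx at the front: s(k+1) = xccxx·s(k).
From xccxxxccxxxccxxxccxxl, 2 further steps: xccxxxccxxxccxxxccxxl → xccxxxccxxxccxxxccxxxccxxl → (answer).

xccxxxccxxxccxxxccxxxccxxxccxxl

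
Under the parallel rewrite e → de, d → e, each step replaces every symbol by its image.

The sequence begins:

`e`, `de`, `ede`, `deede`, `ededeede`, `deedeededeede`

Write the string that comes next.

Replace each of the 13 characters of deedeededeede in place — e de de e de de e de e de de e de — and concatenate.

ededeededeedeededeede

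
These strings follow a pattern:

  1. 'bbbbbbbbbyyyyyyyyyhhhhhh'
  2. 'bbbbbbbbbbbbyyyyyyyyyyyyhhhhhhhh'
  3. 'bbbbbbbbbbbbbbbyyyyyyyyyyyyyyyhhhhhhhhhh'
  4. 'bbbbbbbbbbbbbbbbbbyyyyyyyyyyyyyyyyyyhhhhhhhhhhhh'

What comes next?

bbbbbbbbbbbbbbbbbbbbbyyyyyyyyyyyyyyyyyyyyyhhhhhhhhhhhhhh

Each string has the form b^{3n} y^{3n} h^{2n}, where the shown terms are n = 3, 4, 5, 6.
At n = 7 the blocks have lengths 21, 21, 14.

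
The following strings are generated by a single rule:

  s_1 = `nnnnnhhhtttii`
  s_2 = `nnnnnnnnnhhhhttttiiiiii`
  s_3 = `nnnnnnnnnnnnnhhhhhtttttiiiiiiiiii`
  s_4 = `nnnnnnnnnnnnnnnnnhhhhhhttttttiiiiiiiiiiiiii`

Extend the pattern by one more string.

Each string has the form n^{4n+1} h^{n+2} t^{n+2} i^{4n-2} (n = 1, 2, …).
Setting n = 5 gives 21, 7, 7, 18 characters in each block.

nnnnnnnnnnnnnnnnnnnnnhhhhhhhtttttttiiiiiiiiiiiiiiiiii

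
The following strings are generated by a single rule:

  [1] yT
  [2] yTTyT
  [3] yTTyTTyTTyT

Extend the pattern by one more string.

yTTyTTyTTyTTyTTyTTyTTyT

s(k+1) = s(k)·T·s(k) — each term doubles the last with 'T' between the halves.
One more doubling of yTTyTTyTTyT gives the answer.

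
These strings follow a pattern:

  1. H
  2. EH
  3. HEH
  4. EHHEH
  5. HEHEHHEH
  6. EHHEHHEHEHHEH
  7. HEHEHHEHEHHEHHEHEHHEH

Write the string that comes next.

Each term (from the third on) is the two preceding terms concatenated in order: term 3 = H·EH = HEH.
The next term joins EHHEHHEHEHHEH and HEHEHHEHEHHEHHEHEHHEH.

EHHEHHEHEHHEHHEHEHHEHEHHEHHEHEHHEH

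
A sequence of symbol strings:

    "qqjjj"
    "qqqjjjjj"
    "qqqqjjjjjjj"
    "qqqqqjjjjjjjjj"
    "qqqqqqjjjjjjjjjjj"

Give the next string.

Reading off run lengths: q runs 2, 3, 4, 5, 6; j runs 3, 5, 7, 9, 11 — each is linear in n (n = 1, 2, …).
For the next term, n = 6, so the run lengths are 7, 13.

qqqqqqqjjjjjjjjjjjjj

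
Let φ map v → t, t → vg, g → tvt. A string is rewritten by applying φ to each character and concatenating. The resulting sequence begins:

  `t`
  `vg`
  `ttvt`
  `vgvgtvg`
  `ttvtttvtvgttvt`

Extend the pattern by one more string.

Rewriting the 14 symbols of ttvtttvtvgttvt one by one yields vg vg t vg vg vg t vg t tvt vg vg t vg; concatenated:

vgvgtvgvgvgtvgttvtvgvgtvg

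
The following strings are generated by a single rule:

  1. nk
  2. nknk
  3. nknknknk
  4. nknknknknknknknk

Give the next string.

Every step duplicates the string.
One more doubling of nknknknknknknknk gives the answer.

nknknknknknknknknknknknknknknknk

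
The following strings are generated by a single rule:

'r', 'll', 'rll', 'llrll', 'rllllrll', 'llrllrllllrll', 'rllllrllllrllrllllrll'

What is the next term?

From term 3 onward, concatenate the second-to-last term with the last: r·ll = rll, ll·rll = llrll, …
The next term joins llrllrllllrll and rllllrllllrllrllllrll.

llrllrllllrllrllllrllllrllrllllrll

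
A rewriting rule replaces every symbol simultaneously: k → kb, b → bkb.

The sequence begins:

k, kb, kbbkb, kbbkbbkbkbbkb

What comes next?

kbbkbbkbkbbkbbkbkbbkbkbbkbbkbkbbkb

Applying the rule to each of the 13 symbols of kbbkbbkbkbbkb gives the pieces kb bkb bkb kb bkb bkb kb bkb kb bkb bkb kb bkb, which concatenate to the answer.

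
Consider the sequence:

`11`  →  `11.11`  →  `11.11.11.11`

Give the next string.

11.11.11.11.11.11.11.11

Each string is two copies of the previous one joined by '.'.
One more doubling of 11.11.11.11 gives the answer.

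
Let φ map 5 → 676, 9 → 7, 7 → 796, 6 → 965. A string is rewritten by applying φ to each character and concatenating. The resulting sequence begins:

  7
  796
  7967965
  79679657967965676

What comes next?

Replace each of the 17 characters of 79679657967965676 in place — 796 7 965 796 7 965 676 796 7 965 796 7 965 676 965 796 965 — and concatenate.

7967965796796567679679657967965676965796965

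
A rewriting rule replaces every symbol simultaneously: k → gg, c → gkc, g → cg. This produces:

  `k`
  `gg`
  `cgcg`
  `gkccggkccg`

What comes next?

cggggkcgkccgcggggkcgkccg

Rewriting each symbol of gkccggkccg: g→cg, k→gg, c→gkc, c→gkc, g→cg, g→cg, k→gg, c→gkc, c→gkc, g→cg, which concatenates to cg gg gkc gkc cg cg gg gkc gkc cg.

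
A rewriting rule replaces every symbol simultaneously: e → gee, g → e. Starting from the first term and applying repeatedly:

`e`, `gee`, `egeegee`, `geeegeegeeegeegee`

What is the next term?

egeegeegeeegeegeeegeegeegeeegeegeeegeegee

Replace each of the 17 characters of geeegeegeeegeegee in place — e gee gee gee e gee gee e gee gee gee e gee gee e gee gee — and concatenate.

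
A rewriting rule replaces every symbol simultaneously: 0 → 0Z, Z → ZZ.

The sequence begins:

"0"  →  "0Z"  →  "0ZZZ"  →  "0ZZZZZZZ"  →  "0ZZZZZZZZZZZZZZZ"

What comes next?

φ(0ZZZZZZZZZZZZZZZ) expands symbol-by-symbol to 0Z ZZ ZZ ZZ ZZ ZZ ZZ ZZ ZZ ZZ ZZ ZZ ZZ ZZ ZZ ZZ; joining the 16 pieces gives the next term.

0ZZZZZZZZZZZZZZZZZZZZZZZZZZZZZZZ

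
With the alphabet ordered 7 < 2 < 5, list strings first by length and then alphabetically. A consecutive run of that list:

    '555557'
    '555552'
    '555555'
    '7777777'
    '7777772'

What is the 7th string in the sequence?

Continuing the enumeration 2 steps past 7777772: 7777772 → 7777775 → (answer).

7777727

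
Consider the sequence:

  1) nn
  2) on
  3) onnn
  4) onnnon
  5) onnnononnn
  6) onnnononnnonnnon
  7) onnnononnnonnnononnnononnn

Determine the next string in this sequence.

onnnononnnonnnononnnononnnonnnononnnonnnon

Each term (from the third on) is the previous term followed by the one before it: term 3 = on·nn = onnn.
So term 8 is onnnononnnonnnononnnononnn·onnnononnnonnnon.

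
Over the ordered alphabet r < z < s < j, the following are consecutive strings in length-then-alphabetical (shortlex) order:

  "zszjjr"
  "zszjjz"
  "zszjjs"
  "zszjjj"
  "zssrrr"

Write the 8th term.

Advancing 3 positions from zssrrr through zssrrr → zssrrz → zssrrs reaches term 8.

zssrrj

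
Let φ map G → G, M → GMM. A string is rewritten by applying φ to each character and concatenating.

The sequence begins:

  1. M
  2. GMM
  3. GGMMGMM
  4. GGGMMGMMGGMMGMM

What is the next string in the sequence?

GGGGMMGMMGGMMGMMGGGMMGMMGGMMGMM

Applying the rule to each of the 15 symbols of GGGMMGMMGGMMGMM gives the pieces G G G GMM GMM G GMM GMM G G GMM GMM G GMM GMM, which concatenate to the answer.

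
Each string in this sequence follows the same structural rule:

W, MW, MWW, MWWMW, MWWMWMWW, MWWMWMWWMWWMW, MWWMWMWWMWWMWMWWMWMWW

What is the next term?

MWWMWMWWMWWMWMWWMWMWWMWWMWMWWMWWMW

From term 3 onward, concatenate the last term with the second-to-last: MW·W = MWW, MWW·MW = MWWMW, …
Continuing: MWWMWMWWMWWMWMWWMWMWW · MWWMWMWWMWWMW gives term 8.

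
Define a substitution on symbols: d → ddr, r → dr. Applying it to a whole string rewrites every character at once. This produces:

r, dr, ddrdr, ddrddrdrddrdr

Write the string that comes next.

Rewriting the 13 symbols of ddrddrdrddrdr one by one yields ddr ddr dr ddr ddr dr ddr dr ddr ddr dr ddr dr; concatenated:

ddrddrdrddrddrdrddrdrddrddrdrddrdr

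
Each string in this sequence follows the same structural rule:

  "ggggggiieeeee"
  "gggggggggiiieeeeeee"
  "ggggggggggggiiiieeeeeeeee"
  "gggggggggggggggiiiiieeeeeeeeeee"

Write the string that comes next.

ggggggggggggggggggiiiiiieeeeeeeeeeeee

The n-th term is 3n g's then n i's then 2n+1 e's, where the shown terms are n = 2, 3, 4, 5.
For the next term, n = 6, so the run lengths are 18, 6, 13.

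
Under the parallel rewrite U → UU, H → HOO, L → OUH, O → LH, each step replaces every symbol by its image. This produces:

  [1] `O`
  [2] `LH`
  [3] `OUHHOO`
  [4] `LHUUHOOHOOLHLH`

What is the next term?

OUHHOOUUUUHOOLHLHHOOLHLHOUHHOOOUHHOO

Applying the rule to each of the 14 symbols of LHUUHOOHOOLHLH gives the pieces OUH HOO UU UU HOO LH LH HOO LH LH OUH HOO OUH HOO, which concatenate to the answer.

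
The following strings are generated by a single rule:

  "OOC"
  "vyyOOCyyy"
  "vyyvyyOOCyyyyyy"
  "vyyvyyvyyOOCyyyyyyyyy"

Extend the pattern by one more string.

vyyvyyvyyvyyOOCyyyyyyyyyyyy

s(k+1) = vyy·s(k)·yyy, so each term gains vyy as a prefix and yyy as a suffix.
So the next term is vyy·vyyvyyvyyOOCyyyyyyyyy·yyy.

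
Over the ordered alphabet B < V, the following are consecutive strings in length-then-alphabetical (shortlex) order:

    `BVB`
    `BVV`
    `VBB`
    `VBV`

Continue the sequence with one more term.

The successor of VBV increments the rightmost position that isn't already V and resets every position after it to B.

VVB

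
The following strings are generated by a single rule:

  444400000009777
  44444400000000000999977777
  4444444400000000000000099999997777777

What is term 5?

The n-th term is 2n+2 4's then 4n+3 0's then 3n-2 9's then 2n+1 7's (n = 1, 2, …).
At n = 5 the blocks have lengths 12, 23, 13, 11.

44444444444400000000000000000000000999999999999977777777777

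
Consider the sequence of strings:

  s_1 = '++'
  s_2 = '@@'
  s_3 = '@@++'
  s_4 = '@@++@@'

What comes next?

@@++@@@@++

This is a Fibonacci-style word recurrence s(k) = s(k−1)·s(k−2): e.g. @@·++ = @@++.
The next term joins @@++@@ and @@++.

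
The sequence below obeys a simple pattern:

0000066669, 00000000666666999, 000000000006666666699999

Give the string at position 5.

Each string has the form 0^{3n+2} 6^{2n+2} 9^{2n-1} (n = 1, 2, …).
Setting n = 5 gives 17, 12, 9 characters in each block.

00000000000000000666666666666999999999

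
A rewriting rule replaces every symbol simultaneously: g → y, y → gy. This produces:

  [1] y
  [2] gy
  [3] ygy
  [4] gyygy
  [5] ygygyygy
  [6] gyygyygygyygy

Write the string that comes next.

φ(gyygyygygyygy) expands symbol-by-symbol to y gy gy y gy gy y gy y gy gy y gy; joining the 13 pieces gives the next term.

ygygyygygyygyygygyygy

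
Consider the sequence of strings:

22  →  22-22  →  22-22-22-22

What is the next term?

Each string is two copies of the previous one joined by '-'.
Doubling 22-22-22-22 with '-' between the halves:

22-22-22-22-22-22-22-22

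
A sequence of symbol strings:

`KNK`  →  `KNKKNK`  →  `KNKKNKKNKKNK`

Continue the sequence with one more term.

Each string is two copies of the previous one concatenated.
One more doubling of KNKKNKKNKKNK gives the answer.

KNKKNKKNKKNKKNKKNKKNKKNK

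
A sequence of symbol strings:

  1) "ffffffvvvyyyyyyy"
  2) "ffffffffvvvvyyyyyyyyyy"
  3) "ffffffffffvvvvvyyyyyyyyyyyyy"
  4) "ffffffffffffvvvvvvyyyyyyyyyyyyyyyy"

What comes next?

Reading off run lengths: f runs 6, 8, 10, 12; v runs 3, 4, 5, 6; y runs 7, 10, 13, 16 — each is linear in n, where the shown terms are n = 3, 4, 5, 6.
Setting n = 7 gives 14, 7, 19 characters in each block.

ffffffffffffffvvvvvvvyyyyyyyyyyyyyyyyyyy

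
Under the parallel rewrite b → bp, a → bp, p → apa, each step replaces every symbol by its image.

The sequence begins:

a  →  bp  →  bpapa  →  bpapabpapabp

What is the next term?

bpapabpapabpbpapabpapabpbpapa

Rewriting each symbol of bpapabpapabp: b→bp, p→apa, a→bp, p→apa, a→bp, b→bp, p→apa, a→bp, p→apa, a→bp, b→bp, p→apa, which concatenates to bp apa bp apa bp bp apa bp apa bp bp apa.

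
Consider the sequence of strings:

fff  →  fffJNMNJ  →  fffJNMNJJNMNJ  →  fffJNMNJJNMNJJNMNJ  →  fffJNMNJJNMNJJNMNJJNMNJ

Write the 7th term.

The strings grow by a fixed suffix JNMNJ each time.
From fffJNMNJJNMNJJNMNJJNMNJ, 2 further steps: fffJNMNJJNMNJJNMNJJNMNJ → fffJNMNJJNMNJJNMNJJNMNJJNMNJ → (answer).

fffJNMNJJNMNJJNMNJJNMNJJNMNJJNMNJ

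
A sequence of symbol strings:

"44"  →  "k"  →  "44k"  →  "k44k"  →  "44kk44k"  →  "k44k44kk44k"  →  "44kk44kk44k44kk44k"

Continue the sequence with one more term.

This is a Fibonacci-style word recurrence s(k) = s(k−2)·s(k−1): e.g. 44·k = 44k.
Continuing: k44k44kk44k · 44kk44kk44k44kk44k gives term 8.

k44k44kk44k44kk44kk44k44kk44k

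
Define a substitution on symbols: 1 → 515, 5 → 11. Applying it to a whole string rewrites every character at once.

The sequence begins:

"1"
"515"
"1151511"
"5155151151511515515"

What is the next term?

Applying the rule to each of the 19 symbols of 5155151151511515515 gives the pieces 11 515 11 11 515 11 515 515 11 515 11 515 515 11 515 11 11 515 11, which concatenate to the answer.

11515111151511515515115151151551511515111151511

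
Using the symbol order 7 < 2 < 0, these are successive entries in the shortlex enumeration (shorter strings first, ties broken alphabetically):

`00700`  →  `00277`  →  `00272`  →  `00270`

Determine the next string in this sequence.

00227

The successor of 00270 increments the rightmost position that isn't already 0 and resets every position after it to 7.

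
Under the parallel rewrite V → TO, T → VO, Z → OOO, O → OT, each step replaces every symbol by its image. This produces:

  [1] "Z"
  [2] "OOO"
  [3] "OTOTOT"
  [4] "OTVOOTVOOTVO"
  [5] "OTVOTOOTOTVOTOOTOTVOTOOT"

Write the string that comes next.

Replace each of the 24 characters of OTVOTOOTOTVOTOOTOTVOTOOT in place — OT VO TO OT VO OT OT VO OT VO TO OT VO OT OT VO OT VO TO OT VO OT OT VO — and concatenate.

OTVOTOOTVOOTOTVOOTVOTOOTVOOTOTVOOTVOTOOTVOOTOTVO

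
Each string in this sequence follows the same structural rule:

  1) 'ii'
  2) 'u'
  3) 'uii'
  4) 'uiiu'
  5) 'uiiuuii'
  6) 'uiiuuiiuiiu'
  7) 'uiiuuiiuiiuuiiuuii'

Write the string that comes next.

uiiuuiiuiiuuiiuuiiuiiuuiiuiiu

Each term (from the third on) is the previous term followed by the one before it: term 3 = u·ii = uii.
The next term joins uiiuuiiuiiuuiiuuii and uiiuuiiuiiu.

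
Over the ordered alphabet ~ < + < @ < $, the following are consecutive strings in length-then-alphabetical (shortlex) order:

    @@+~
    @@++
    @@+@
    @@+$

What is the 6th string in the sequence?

@@@+

Advancing 2 positions from @@+$ through @@+$ → @@@~ reaches term 6.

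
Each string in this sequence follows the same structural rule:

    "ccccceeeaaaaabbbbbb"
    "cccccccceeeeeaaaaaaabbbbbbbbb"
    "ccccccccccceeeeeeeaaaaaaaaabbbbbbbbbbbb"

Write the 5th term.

ccccccccccccccccceeeeeeeeeeeaaaaaaaaaaaaabbbbbbbbbbbbbbbbbb

Term n consists of 3n+2 c's, followed by 2n+1 e's, followed by 2n+3 a's, followed by 3n+3 b's (n = 1, 2, …).
Setting n = 5 gives 17, 11, 13, 18 characters in each block.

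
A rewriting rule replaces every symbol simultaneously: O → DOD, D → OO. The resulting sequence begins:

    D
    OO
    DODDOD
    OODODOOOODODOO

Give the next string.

Rewriting the 14 symbols of OODODOOOODODOO one by one yields DOD DOD OO DOD OO DOD DOD DOD DOD OO DOD OO DOD DOD; concatenated:

DODDODOODODOODODDODDODDODOODODOODODDOD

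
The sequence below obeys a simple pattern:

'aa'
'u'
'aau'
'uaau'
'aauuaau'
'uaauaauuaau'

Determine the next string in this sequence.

aauuaauuaauaauuaau

From term 3 onward, concatenate the second-to-last term with the last: aa·u = aau, u·aau = uaau, …
So term 7 is aauuaau·uaauaauuaau.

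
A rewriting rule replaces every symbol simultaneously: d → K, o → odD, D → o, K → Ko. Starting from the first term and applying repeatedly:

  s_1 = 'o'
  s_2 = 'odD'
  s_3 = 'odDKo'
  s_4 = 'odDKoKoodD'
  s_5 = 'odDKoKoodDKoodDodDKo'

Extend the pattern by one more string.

φ(odDKoKoodDKoodDodDKo) expands symbol-by-symbol to odD K o Ko odD Ko odD odD K o Ko odD odD K o odD K o Ko odD; joining the 20 pieces gives the next term.

odDKoKoodDKoodDodDKoKoodDodDKoodDKoKoodD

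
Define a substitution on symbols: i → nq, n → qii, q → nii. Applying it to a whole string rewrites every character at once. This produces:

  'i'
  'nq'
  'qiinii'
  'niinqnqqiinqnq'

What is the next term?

Rewriting the 14 symbols of niinqnqqiinqnq one by one yields qii nq nq qii nii qii nii nii nq nq qii nii qii nii; concatenated:

qiinqnqqiiniiqiiniiniinqnqqiiniiqiinii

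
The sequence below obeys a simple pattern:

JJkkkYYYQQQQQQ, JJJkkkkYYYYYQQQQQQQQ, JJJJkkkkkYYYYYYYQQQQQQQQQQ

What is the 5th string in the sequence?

Reading off run lengths: J runs 2, 3, 4; k runs 3, 4, 5; Y runs 3, 5, 7; Q runs 6, 8, 10 — each is linear in n, where the shown terms are n = 2, 3, 4.
At n = 6 the blocks have lengths 6, 7, 11, 14.

JJJJJJkkkkkkkYYYYYYYYYYYQQQQQQQQQQQQQQ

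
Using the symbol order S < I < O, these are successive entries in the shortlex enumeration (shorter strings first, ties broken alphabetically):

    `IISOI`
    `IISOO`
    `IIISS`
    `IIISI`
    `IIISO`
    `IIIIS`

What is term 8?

IIIIO

Continuing the enumeration 2 steps past IIIIS: IIIIS → IIIII → (answer).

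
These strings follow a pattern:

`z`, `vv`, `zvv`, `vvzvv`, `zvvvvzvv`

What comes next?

vvzvvzvvvvzvv

Each term (from the third on) is the two preceding terms concatenated in order: term 3 = z·vv = zvv.
The next term joins vvzvv and zvvvvzvv.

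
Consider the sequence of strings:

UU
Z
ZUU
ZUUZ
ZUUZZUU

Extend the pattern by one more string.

ZUUZZUUZUUZ

Each term (from the third on) is the previous term followed by the one before it: term 3 = Z·UU = ZUU.
Continuing: ZUUZZUU · ZUUZ gives term 6.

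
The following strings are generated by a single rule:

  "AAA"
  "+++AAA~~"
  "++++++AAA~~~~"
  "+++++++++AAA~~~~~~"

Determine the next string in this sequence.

Every step adds +++ to the front and ~~ to the end of the previous string.
Applying this once more to +++++++++AAA~~~~~~:

++++++++++++AAA~~~~~~~~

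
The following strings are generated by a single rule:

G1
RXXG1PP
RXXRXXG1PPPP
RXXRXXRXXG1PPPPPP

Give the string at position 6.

Each term wraps the previous one in RXX on the left and PP on the right.
From RXXRXXRXXG1PPPPPP, 2 further steps: RXXRXXRXXG1PPPPPP → RXXRXXRXXRXXG1PPPPPPPP → (answer).

RXXRXXRXXRXXRXXG1PPPPPPPPPP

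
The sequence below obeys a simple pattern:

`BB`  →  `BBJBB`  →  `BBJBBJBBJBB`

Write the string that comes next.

s(k+1) = s(k)·J·s(k) — each term doubles the last with 'J' between the halves.
Doubling BBJBBJBBJBB with 'J' between the halves:

BBJBBJBBJBBJBBJBBJBBJBB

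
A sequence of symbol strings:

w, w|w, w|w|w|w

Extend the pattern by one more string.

s(k+1) = s(k)·|·s(k) — each term doubles the last with '|' between the halves.
Doubling w|w|w|w with '|' between the halves:

w|w|w|w|w|w|w|w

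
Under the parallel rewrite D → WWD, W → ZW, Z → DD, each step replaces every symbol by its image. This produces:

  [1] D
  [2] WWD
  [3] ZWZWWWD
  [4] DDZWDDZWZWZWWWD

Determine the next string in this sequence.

φ(DDZWDDZWZWZWWWD) expands symbol-by-symbol to WWD WWD DD ZW WWD WWD DD ZW DD ZW DD ZW ZW ZW WWD; joining the 15 pieces gives the next term.

WWDWWDDDZWWWDWWDDDZWDDZWDDZWZWZWWWD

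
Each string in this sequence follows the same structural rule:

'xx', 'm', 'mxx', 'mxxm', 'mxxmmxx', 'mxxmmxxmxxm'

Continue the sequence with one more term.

mxxmmxxmxxmmxxmmxx

From term 3 onward, concatenate the last term with the second-to-last: m·xx = mxx, mxx·m = mxxm, …
Continuing: mxxmmxxmxxm · mxxmmxx gives term 7.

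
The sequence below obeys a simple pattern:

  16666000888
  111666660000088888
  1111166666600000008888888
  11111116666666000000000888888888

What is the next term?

111111111666666660000000000088888888888

Reading off run lengths: 1 runs 1, 3, 5, 7; 6 runs 4, 5, 6, 7; 0 runs 3, 5, 7, 9; 8 runs 3, 5, 7, 9 — each is linear in n (n = 1, 2, …).
At n = 5 the blocks have lengths 9, 8, 11, 11.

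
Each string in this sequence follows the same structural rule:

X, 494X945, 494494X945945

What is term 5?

494494494494X945945945945

Every step adds 494 to the front and 945 to the end of the previous string.
From 494494X945945, 2 further steps: 494494X945945 → 494494494X945945945 → (answer).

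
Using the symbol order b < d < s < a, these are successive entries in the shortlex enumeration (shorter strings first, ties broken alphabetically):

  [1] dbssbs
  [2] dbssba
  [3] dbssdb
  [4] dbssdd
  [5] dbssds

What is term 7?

Continuing the enumeration 2 steps past dbssds: dbssds → dbssda → (answer).

dbsssb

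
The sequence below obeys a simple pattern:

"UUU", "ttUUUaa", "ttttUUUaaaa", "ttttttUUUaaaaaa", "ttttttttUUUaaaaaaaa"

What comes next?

ttttttttttUUUaaaaaaaaaa

Every step adds tt to the front and aa to the end of the previous string.
So the next term is tt·ttttttttUUUaaaaaaaa·aa.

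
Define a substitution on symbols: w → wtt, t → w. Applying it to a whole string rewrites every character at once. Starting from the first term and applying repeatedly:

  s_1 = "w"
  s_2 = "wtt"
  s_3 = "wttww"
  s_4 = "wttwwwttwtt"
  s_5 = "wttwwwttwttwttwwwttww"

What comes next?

Applying the rule to each of the 21 symbols of wttwwwttwttwttwwwttww gives the pieces wtt w w wtt wtt wtt w w wtt w w wtt w w wtt wtt wtt w w wtt wtt, which concatenate to the answer.

wttwwwttwttwttwwwttwwwttwwwttwttwttwwwttwtt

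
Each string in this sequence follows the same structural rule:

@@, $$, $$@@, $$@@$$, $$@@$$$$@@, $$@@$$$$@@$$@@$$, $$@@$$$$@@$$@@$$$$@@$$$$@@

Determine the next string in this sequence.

This is a Fibonacci-style word recurrence s(k) = s(k−1)·s(k−2): e.g. $$·@@ = $$@@.
Continuing: $$@@$$$$@@$$@@$$$$@@$$$$@@ · $$@@$$$$@@$$@@$$ gives term 8.

$$@@$$$$@@$$@@$$$$@@$$$$@@$$@@$$$$@@$$@@$$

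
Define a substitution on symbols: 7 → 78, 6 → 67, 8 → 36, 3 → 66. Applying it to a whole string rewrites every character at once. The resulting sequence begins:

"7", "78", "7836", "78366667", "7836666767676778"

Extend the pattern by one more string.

Applying the rule to each of the 16 symbols of 7836666767676778 gives the pieces 78 36 66 67 67 67 67 78 67 78 67 78 67 78 78 36, which concatenate to the answer.

78366667676767786778677867787836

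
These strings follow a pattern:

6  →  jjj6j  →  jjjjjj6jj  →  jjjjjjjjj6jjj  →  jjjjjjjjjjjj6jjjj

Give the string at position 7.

Each term wraps the previous one in jjj on the left and j on the right.
From jjjjjjjjjjjj6jjjj, 2 further steps: jjjjjjjjjjjj6jjjj → jjjjjjjjjjjjjjj6jjjjj → (answer).

jjjjjjjjjjjjjjjjjj6jjjjjj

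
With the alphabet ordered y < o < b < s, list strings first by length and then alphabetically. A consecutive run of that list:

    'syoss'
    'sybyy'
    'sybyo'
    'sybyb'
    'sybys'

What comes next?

The successor of sybys increments the rightmost position that isn't already s and resets every position after it to y.

syboy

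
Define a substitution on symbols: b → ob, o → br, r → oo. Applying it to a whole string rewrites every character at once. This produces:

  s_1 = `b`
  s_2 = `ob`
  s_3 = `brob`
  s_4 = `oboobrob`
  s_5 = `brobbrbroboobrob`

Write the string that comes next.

oboobroboboooboobrobbrbroboobrob

Applying the rule to each of the 16 symbols of brobbrbroboobrob gives the pieces ob oo br ob ob oo ob oo br ob br br ob oo br ob, which concatenate to the answer.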